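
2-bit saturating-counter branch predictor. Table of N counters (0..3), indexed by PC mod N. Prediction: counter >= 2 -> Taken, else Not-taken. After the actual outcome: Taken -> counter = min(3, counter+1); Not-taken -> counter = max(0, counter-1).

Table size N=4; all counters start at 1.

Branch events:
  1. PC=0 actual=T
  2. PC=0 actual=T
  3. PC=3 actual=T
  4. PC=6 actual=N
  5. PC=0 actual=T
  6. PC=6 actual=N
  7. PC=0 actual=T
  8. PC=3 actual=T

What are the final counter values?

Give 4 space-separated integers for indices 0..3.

Answer: 3 1 0 3

Derivation:
Ev 1: PC=0 idx=0 pred=N actual=T -> ctr[0]=2
Ev 2: PC=0 idx=0 pred=T actual=T -> ctr[0]=3
Ev 3: PC=3 idx=3 pred=N actual=T -> ctr[3]=2
Ev 4: PC=6 idx=2 pred=N actual=N -> ctr[2]=0
Ev 5: PC=0 idx=0 pred=T actual=T -> ctr[0]=3
Ev 6: PC=6 idx=2 pred=N actual=N -> ctr[2]=0
Ev 7: PC=0 idx=0 pred=T actual=T -> ctr[0]=3
Ev 8: PC=3 idx=3 pred=T actual=T -> ctr[3]=3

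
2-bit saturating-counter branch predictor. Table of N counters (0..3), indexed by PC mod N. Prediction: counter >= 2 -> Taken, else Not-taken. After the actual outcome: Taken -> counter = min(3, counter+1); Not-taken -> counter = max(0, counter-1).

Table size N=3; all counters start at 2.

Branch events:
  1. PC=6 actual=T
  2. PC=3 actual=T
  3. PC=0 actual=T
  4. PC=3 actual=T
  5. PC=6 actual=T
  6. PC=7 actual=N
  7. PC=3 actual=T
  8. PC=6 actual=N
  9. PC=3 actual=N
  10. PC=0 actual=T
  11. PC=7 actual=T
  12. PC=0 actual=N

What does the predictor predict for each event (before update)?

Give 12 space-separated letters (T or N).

Answer: T T T T T T T T T N N T

Derivation:
Ev 1: PC=6 idx=0 pred=T actual=T -> ctr[0]=3
Ev 2: PC=3 idx=0 pred=T actual=T -> ctr[0]=3
Ev 3: PC=0 idx=0 pred=T actual=T -> ctr[0]=3
Ev 4: PC=3 idx=0 pred=T actual=T -> ctr[0]=3
Ev 5: PC=6 idx=0 pred=T actual=T -> ctr[0]=3
Ev 6: PC=7 idx=1 pred=T actual=N -> ctr[1]=1
Ev 7: PC=3 idx=0 pred=T actual=T -> ctr[0]=3
Ev 8: PC=6 idx=0 pred=T actual=N -> ctr[0]=2
Ev 9: PC=3 idx=0 pred=T actual=N -> ctr[0]=1
Ev 10: PC=0 idx=0 pred=N actual=T -> ctr[0]=2
Ev 11: PC=7 idx=1 pred=N actual=T -> ctr[1]=2
Ev 12: PC=0 idx=0 pred=T actual=N -> ctr[0]=1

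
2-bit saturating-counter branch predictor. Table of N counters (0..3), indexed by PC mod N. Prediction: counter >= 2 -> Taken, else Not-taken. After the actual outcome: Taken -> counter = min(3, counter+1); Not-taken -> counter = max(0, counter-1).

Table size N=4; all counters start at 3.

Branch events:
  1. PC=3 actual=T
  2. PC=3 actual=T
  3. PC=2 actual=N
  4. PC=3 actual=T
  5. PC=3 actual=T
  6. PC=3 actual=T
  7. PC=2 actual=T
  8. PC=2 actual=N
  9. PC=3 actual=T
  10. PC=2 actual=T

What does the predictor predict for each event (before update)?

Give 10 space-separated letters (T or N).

Ev 1: PC=3 idx=3 pred=T actual=T -> ctr[3]=3
Ev 2: PC=3 idx=3 pred=T actual=T -> ctr[3]=3
Ev 3: PC=2 idx=2 pred=T actual=N -> ctr[2]=2
Ev 4: PC=3 idx=3 pred=T actual=T -> ctr[3]=3
Ev 5: PC=3 idx=3 pred=T actual=T -> ctr[3]=3
Ev 6: PC=3 idx=3 pred=T actual=T -> ctr[3]=3
Ev 7: PC=2 idx=2 pred=T actual=T -> ctr[2]=3
Ev 8: PC=2 idx=2 pred=T actual=N -> ctr[2]=2
Ev 9: PC=3 idx=3 pred=T actual=T -> ctr[3]=3
Ev 10: PC=2 idx=2 pred=T actual=T -> ctr[2]=3

Answer: T T T T T T T T T T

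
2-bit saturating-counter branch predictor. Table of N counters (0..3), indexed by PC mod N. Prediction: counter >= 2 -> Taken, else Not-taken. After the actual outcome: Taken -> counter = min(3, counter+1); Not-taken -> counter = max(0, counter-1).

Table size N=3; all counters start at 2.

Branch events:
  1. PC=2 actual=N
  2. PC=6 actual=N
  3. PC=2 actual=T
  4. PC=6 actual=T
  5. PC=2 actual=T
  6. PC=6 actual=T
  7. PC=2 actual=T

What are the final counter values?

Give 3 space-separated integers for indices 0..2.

Ev 1: PC=2 idx=2 pred=T actual=N -> ctr[2]=1
Ev 2: PC=6 idx=0 pred=T actual=N -> ctr[0]=1
Ev 3: PC=2 idx=2 pred=N actual=T -> ctr[2]=2
Ev 4: PC=6 idx=0 pred=N actual=T -> ctr[0]=2
Ev 5: PC=2 idx=2 pred=T actual=T -> ctr[2]=3
Ev 6: PC=6 idx=0 pred=T actual=T -> ctr[0]=3
Ev 7: PC=2 idx=2 pred=T actual=T -> ctr[2]=3

Answer: 3 2 3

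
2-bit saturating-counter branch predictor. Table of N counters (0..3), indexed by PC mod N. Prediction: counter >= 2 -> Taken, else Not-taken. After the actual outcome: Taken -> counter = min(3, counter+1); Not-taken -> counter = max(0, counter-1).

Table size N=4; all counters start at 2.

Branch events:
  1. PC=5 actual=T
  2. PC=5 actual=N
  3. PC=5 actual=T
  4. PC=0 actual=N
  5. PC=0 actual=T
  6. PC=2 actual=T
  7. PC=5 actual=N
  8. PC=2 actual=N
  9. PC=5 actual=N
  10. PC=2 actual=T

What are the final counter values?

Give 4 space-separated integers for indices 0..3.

Ev 1: PC=5 idx=1 pred=T actual=T -> ctr[1]=3
Ev 2: PC=5 idx=1 pred=T actual=N -> ctr[1]=2
Ev 3: PC=5 idx=1 pred=T actual=T -> ctr[1]=3
Ev 4: PC=0 idx=0 pred=T actual=N -> ctr[0]=1
Ev 5: PC=0 idx=0 pred=N actual=T -> ctr[0]=2
Ev 6: PC=2 idx=2 pred=T actual=T -> ctr[2]=3
Ev 7: PC=5 idx=1 pred=T actual=N -> ctr[1]=2
Ev 8: PC=2 idx=2 pred=T actual=N -> ctr[2]=2
Ev 9: PC=5 idx=1 pred=T actual=N -> ctr[1]=1
Ev 10: PC=2 idx=2 pred=T actual=T -> ctr[2]=3

Answer: 2 1 3 2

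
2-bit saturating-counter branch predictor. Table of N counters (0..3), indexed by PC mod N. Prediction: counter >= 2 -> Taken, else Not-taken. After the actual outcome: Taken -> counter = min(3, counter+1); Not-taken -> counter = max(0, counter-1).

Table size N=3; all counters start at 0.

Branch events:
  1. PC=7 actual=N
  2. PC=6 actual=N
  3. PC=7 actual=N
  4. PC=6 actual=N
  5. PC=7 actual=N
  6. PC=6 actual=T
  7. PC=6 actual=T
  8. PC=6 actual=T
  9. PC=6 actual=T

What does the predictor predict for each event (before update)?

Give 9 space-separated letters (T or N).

Answer: N N N N N N N T T

Derivation:
Ev 1: PC=7 idx=1 pred=N actual=N -> ctr[1]=0
Ev 2: PC=6 idx=0 pred=N actual=N -> ctr[0]=0
Ev 3: PC=7 idx=1 pred=N actual=N -> ctr[1]=0
Ev 4: PC=6 idx=0 pred=N actual=N -> ctr[0]=0
Ev 5: PC=7 idx=1 pred=N actual=N -> ctr[1]=0
Ev 6: PC=6 idx=0 pred=N actual=T -> ctr[0]=1
Ev 7: PC=6 idx=0 pred=N actual=T -> ctr[0]=2
Ev 8: PC=6 idx=0 pred=T actual=T -> ctr[0]=3
Ev 9: PC=6 idx=0 pred=T actual=T -> ctr[0]=3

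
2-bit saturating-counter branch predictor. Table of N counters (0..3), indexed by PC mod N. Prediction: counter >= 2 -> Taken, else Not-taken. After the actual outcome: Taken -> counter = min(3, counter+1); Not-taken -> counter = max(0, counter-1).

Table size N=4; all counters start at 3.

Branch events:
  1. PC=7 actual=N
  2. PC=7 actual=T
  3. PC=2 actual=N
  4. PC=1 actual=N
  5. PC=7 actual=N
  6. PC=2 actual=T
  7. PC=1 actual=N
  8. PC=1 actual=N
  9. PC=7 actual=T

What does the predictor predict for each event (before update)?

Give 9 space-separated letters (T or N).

Answer: T T T T T T T N T

Derivation:
Ev 1: PC=7 idx=3 pred=T actual=N -> ctr[3]=2
Ev 2: PC=7 idx=3 pred=T actual=T -> ctr[3]=3
Ev 3: PC=2 idx=2 pred=T actual=N -> ctr[2]=2
Ev 4: PC=1 idx=1 pred=T actual=N -> ctr[1]=2
Ev 5: PC=7 idx=3 pred=T actual=N -> ctr[3]=2
Ev 6: PC=2 idx=2 pred=T actual=T -> ctr[2]=3
Ev 7: PC=1 idx=1 pred=T actual=N -> ctr[1]=1
Ev 8: PC=1 idx=1 pred=N actual=N -> ctr[1]=0
Ev 9: PC=7 idx=3 pred=T actual=T -> ctr[3]=3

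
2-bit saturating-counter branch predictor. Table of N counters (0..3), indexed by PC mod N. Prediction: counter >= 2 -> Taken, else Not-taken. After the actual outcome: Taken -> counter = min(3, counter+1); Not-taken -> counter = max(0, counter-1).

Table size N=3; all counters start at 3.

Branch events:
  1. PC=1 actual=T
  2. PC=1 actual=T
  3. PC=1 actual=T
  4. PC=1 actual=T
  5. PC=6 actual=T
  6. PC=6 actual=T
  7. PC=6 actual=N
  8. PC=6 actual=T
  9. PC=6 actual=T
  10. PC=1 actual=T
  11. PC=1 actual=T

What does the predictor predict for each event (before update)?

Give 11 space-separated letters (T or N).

Answer: T T T T T T T T T T T

Derivation:
Ev 1: PC=1 idx=1 pred=T actual=T -> ctr[1]=3
Ev 2: PC=1 idx=1 pred=T actual=T -> ctr[1]=3
Ev 3: PC=1 idx=1 pred=T actual=T -> ctr[1]=3
Ev 4: PC=1 idx=1 pred=T actual=T -> ctr[1]=3
Ev 5: PC=6 idx=0 pred=T actual=T -> ctr[0]=3
Ev 6: PC=6 idx=0 pred=T actual=T -> ctr[0]=3
Ev 7: PC=6 idx=0 pred=T actual=N -> ctr[0]=2
Ev 8: PC=6 idx=0 pred=T actual=T -> ctr[0]=3
Ev 9: PC=6 idx=0 pred=T actual=T -> ctr[0]=3
Ev 10: PC=1 idx=1 pred=T actual=T -> ctr[1]=3
Ev 11: PC=1 idx=1 pred=T actual=T -> ctr[1]=3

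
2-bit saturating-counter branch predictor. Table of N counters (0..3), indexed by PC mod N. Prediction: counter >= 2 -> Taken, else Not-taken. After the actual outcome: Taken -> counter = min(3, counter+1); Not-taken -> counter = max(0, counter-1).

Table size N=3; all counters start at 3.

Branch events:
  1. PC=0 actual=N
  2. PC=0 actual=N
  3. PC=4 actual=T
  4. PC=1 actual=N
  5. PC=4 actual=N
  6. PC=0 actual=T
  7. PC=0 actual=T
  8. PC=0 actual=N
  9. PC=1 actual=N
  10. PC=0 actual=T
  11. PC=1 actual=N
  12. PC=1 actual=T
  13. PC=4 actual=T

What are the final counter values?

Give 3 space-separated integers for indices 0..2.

Answer: 3 2 3

Derivation:
Ev 1: PC=0 idx=0 pred=T actual=N -> ctr[0]=2
Ev 2: PC=0 idx=0 pred=T actual=N -> ctr[0]=1
Ev 3: PC=4 idx=1 pred=T actual=T -> ctr[1]=3
Ev 4: PC=1 idx=1 pred=T actual=N -> ctr[1]=2
Ev 5: PC=4 idx=1 pred=T actual=N -> ctr[1]=1
Ev 6: PC=0 idx=0 pred=N actual=T -> ctr[0]=2
Ev 7: PC=0 idx=0 pred=T actual=T -> ctr[0]=3
Ev 8: PC=0 idx=0 pred=T actual=N -> ctr[0]=2
Ev 9: PC=1 idx=1 pred=N actual=N -> ctr[1]=0
Ev 10: PC=0 idx=0 pred=T actual=T -> ctr[0]=3
Ev 11: PC=1 idx=1 pred=N actual=N -> ctr[1]=0
Ev 12: PC=1 idx=1 pred=N actual=T -> ctr[1]=1
Ev 13: PC=4 idx=1 pred=N actual=T -> ctr[1]=2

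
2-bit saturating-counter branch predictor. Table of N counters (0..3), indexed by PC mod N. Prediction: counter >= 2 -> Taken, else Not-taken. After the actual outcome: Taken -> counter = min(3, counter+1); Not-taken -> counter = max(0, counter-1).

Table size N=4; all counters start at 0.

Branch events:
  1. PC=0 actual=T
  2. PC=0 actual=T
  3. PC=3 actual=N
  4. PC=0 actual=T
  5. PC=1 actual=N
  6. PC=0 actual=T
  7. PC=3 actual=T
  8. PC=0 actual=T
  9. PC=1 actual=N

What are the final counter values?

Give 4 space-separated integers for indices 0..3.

Answer: 3 0 0 1

Derivation:
Ev 1: PC=0 idx=0 pred=N actual=T -> ctr[0]=1
Ev 2: PC=0 idx=0 pred=N actual=T -> ctr[0]=2
Ev 3: PC=3 idx=3 pred=N actual=N -> ctr[3]=0
Ev 4: PC=0 idx=0 pred=T actual=T -> ctr[0]=3
Ev 5: PC=1 idx=1 pred=N actual=N -> ctr[1]=0
Ev 6: PC=0 idx=0 pred=T actual=T -> ctr[0]=3
Ev 7: PC=3 idx=3 pred=N actual=T -> ctr[3]=1
Ev 8: PC=0 idx=0 pred=T actual=T -> ctr[0]=3
Ev 9: PC=1 idx=1 pred=N actual=N -> ctr[1]=0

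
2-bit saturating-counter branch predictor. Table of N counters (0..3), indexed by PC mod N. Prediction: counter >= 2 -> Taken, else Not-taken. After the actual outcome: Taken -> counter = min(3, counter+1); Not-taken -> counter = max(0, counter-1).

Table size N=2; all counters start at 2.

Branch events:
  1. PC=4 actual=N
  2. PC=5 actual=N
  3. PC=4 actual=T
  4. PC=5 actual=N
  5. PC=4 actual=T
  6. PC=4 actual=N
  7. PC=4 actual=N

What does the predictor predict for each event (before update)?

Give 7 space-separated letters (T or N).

Answer: T T N N T T T

Derivation:
Ev 1: PC=4 idx=0 pred=T actual=N -> ctr[0]=1
Ev 2: PC=5 idx=1 pred=T actual=N -> ctr[1]=1
Ev 3: PC=4 idx=0 pred=N actual=T -> ctr[0]=2
Ev 4: PC=5 idx=1 pred=N actual=N -> ctr[1]=0
Ev 5: PC=4 idx=0 pred=T actual=T -> ctr[0]=3
Ev 6: PC=4 idx=0 pred=T actual=N -> ctr[0]=2
Ev 7: PC=4 idx=0 pred=T actual=N -> ctr[0]=1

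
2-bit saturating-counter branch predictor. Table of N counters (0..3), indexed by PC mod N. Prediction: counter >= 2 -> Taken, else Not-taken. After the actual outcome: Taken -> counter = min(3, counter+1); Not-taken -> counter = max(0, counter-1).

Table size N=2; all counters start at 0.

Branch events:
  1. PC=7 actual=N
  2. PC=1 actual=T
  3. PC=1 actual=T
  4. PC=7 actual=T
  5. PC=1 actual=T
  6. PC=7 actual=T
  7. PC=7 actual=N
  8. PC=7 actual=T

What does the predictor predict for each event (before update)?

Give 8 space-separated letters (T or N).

Answer: N N N T T T T T

Derivation:
Ev 1: PC=7 idx=1 pred=N actual=N -> ctr[1]=0
Ev 2: PC=1 idx=1 pred=N actual=T -> ctr[1]=1
Ev 3: PC=1 idx=1 pred=N actual=T -> ctr[1]=2
Ev 4: PC=7 idx=1 pred=T actual=T -> ctr[1]=3
Ev 5: PC=1 idx=1 pred=T actual=T -> ctr[1]=3
Ev 6: PC=7 idx=1 pred=T actual=T -> ctr[1]=3
Ev 7: PC=7 idx=1 pred=T actual=N -> ctr[1]=2
Ev 8: PC=7 idx=1 pred=T actual=T -> ctr[1]=3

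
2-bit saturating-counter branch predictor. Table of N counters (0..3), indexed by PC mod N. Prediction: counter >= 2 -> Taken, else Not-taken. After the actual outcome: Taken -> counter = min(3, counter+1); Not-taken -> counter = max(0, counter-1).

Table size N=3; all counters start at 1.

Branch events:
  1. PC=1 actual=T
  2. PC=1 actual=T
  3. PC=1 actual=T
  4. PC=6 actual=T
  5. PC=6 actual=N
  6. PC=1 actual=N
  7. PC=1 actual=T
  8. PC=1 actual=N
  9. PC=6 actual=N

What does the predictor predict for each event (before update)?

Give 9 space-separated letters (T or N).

Ev 1: PC=1 idx=1 pred=N actual=T -> ctr[1]=2
Ev 2: PC=1 idx=1 pred=T actual=T -> ctr[1]=3
Ev 3: PC=1 idx=1 pred=T actual=T -> ctr[1]=3
Ev 4: PC=6 idx=0 pred=N actual=T -> ctr[0]=2
Ev 5: PC=6 idx=0 pred=T actual=N -> ctr[0]=1
Ev 6: PC=1 idx=1 pred=T actual=N -> ctr[1]=2
Ev 7: PC=1 idx=1 pred=T actual=T -> ctr[1]=3
Ev 8: PC=1 idx=1 pred=T actual=N -> ctr[1]=2
Ev 9: PC=6 idx=0 pred=N actual=N -> ctr[0]=0

Answer: N T T N T T T T N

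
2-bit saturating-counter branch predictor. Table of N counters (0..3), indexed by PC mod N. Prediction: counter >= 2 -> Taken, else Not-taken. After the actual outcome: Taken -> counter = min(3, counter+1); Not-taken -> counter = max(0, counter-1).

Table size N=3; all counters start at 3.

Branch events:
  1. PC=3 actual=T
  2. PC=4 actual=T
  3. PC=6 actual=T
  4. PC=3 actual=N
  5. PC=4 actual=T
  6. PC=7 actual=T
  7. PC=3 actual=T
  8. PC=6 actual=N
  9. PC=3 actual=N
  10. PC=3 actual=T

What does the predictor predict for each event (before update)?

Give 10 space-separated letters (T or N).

Ev 1: PC=3 idx=0 pred=T actual=T -> ctr[0]=3
Ev 2: PC=4 idx=1 pred=T actual=T -> ctr[1]=3
Ev 3: PC=6 idx=0 pred=T actual=T -> ctr[0]=3
Ev 4: PC=3 idx=0 pred=T actual=N -> ctr[0]=2
Ev 5: PC=4 idx=1 pred=T actual=T -> ctr[1]=3
Ev 6: PC=7 idx=1 pred=T actual=T -> ctr[1]=3
Ev 7: PC=3 idx=0 pred=T actual=T -> ctr[0]=3
Ev 8: PC=6 idx=0 pred=T actual=N -> ctr[0]=2
Ev 9: PC=3 idx=0 pred=T actual=N -> ctr[0]=1
Ev 10: PC=3 idx=0 pred=N actual=T -> ctr[0]=2

Answer: T T T T T T T T T N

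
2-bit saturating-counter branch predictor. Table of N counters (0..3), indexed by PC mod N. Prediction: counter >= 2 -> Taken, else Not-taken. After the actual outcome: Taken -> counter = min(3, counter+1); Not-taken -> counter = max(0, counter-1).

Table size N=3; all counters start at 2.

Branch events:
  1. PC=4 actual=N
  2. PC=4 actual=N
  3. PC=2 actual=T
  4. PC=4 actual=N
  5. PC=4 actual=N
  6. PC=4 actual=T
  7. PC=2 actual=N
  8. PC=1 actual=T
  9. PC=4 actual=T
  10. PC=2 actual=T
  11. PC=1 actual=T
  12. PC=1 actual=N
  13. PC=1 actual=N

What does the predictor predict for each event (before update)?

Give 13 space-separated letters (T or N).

Answer: T N T N N N T N T T T T T

Derivation:
Ev 1: PC=4 idx=1 pred=T actual=N -> ctr[1]=1
Ev 2: PC=4 idx=1 pred=N actual=N -> ctr[1]=0
Ev 3: PC=2 idx=2 pred=T actual=T -> ctr[2]=3
Ev 4: PC=4 idx=1 pred=N actual=N -> ctr[1]=0
Ev 5: PC=4 idx=1 pred=N actual=N -> ctr[1]=0
Ev 6: PC=4 idx=1 pred=N actual=T -> ctr[1]=1
Ev 7: PC=2 idx=2 pred=T actual=N -> ctr[2]=2
Ev 8: PC=1 idx=1 pred=N actual=T -> ctr[1]=2
Ev 9: PC=4 idx=1 pred=T actual=T -> ctr[1]=3
Ev 10: PC=2 idx=2 pred=T actual=T -> ctr[2]=3
Ev 11: PC=1 idx=1 pred=T actual=T -> ctr[1]=3
Ev 12: PC=1 idx=1 pred=T actual=N -> ctr[1]=2
Ev 13: PC=1 idx=1 pred=T actual=N -> ctr[1]=1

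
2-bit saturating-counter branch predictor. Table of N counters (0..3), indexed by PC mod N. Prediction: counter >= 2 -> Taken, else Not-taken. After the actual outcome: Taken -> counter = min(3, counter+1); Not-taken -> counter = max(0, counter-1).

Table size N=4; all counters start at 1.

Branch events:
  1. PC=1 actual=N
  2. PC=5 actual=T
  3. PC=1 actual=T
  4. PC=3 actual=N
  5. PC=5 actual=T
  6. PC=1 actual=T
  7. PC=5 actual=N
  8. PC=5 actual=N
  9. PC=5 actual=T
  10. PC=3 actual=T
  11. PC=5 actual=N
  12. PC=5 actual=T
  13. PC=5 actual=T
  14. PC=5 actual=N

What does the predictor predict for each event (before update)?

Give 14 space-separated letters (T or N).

Answer: N N N N T T T T N N T N T T

Derivation:
Ev 1: PC=1 idx=1 pred=N actual=N -> ctr[1]=0
Ev 2: PC=5 idx=1 pred=N actual=T -> ctr[1]=1
Ev 3: PC=1 idx=1 pred=N actual=T -> ctr[1]=2
Ev 4: PC=3 idx=3 pred=N actual=N -> ctr[3]=0
Ev 5: PC=5 idx=1 pred=T actual=T -> ctr[1]=3
Ev 6: PC=1 idx=1 pred=T actual=T -> ctr[1]=3
Ev 7: PC=5 idx=1 pred=T actual=N -> ctr[1]=2
Ev 8: PC=5 idx=1 pred=T actual=N -> ctr[1]=1
Ev 9: PC=5 idx=1 pred=N actual=T -> ctr[1]=2
Ev 10: PC=3 idx=3 pred=N actual=T -> ctr[3]=1
Ev 11: PC=5 idx=1 pred=T actual=N -> ctr[1]=1
Ev 12: PC=5 idx=1 pred=N actual=T -> ctr[1]=2
Ev 13: PC=5 idx=1 pred=T actual=T -> ctr[1]=3
Ev 14: PC=5 idx=1 pred=T actual=N -> ctr[1]=2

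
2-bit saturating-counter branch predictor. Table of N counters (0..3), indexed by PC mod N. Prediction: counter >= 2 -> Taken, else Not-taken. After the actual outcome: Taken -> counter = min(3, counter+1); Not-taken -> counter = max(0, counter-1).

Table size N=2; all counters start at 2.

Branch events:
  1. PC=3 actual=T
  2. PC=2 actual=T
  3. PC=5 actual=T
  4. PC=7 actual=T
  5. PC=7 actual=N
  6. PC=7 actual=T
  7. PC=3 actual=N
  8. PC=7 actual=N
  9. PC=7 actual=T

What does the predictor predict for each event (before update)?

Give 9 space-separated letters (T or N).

Answer: T T T T T T T T N

Derivation:
Ev 1: PC=3 idx=1 pred=T actual=T -> ctr[1]=3
Ev 2: PC=2 idx=0 pred=T actual=T -> ctr[0]=3
Ev 3: PC=5 idx=1 pred=T actual=T -> ctr[1]=3
Ev 4: PC=7 idx=1 pred=T actual=T -> ctr[1]=3
Ev 5: PC=7 idx=1 pred=T actual=N -> ctr[1]=2
Ev 6: PC=7 idx=1 pred=T actual=T -> ctr[1]=3
Ev 7: PC=3 idx=1 pred=T actual=N -> ctr[1]=2
Ev 8: PC=7 idx=1 pred=T actual=N -> ctr[1]=1
Ev 9: PC=7 idx=1 pred=N actual=T -> ctr[1]=2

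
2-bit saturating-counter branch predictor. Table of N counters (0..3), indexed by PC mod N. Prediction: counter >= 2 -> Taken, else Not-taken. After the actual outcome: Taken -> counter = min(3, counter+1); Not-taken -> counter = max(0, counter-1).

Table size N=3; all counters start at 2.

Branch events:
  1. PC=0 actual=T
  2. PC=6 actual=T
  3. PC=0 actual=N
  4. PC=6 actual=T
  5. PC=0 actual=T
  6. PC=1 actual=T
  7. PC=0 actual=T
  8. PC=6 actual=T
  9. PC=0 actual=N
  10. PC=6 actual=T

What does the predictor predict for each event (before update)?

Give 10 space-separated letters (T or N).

Ev 1: PC=0 idx=0 pred=T actual=T -> ctr[0]=3
Ev 2: PC=6 idx=0 pred=T actual=T -> ctr[0]=3
Ev 3: PC=0 idx=0 pred=T actual=N -> ctr[0]=2
Ev 4: PC=6 idx=0 pred=T actual=T -> ctr[0]=3
Ev 5: PC=0 idx=0 pred=T actual=T -> ctr[0]=3
Ev 6: PC=1 idx=1 pred=T actual=T -> ctr[1]=3
Ev 7: PC=0 idx=0 pred=T actual=T -> ctr[0]=3
Ev 8: PC=6 idx=0 pred=T actual=T -> ctr[0]=3
Ev 9: PC=0 idx=0 pred=T actual=N -> ctr[0]=2
Ev 10: PC=6 idx=0 pred=T actual=T -> ctr[0]=3

Answer: T T T T T T T T T T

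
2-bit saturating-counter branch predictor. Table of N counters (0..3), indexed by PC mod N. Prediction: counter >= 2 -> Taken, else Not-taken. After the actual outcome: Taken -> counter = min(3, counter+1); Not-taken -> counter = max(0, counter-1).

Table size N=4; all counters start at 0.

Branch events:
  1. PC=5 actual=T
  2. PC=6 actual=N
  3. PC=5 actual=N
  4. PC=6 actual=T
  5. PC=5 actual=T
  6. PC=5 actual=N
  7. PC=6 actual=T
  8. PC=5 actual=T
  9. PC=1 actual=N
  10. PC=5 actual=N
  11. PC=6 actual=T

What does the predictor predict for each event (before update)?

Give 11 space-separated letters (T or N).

Answer: N N N N N N N N N N T

Derivation:
Ev 1: PC=5 idx=1 pred=N actual=T -> ctr[1]=1
Ev 2: PC=6 idx=2 pred=N actual=N -> ctr[2]=0
Ev 3: PC=5 idx=1 pred=N actual=N -> ctr[1]=0
Ev 4: PC=6 idx=2 pred=N actual=T -> ctr[2]=1
Ev 5: PC=5 idx=1 pred=N actual=T -> ctr[1]=1
Ev 6: PC=5 idx=1 pred=N actual=N -> ctr[1]=0
Ev 7: PC=6 idx=2 pred=N actual=T -> ctr[2]=2
Ev 8: PC=5 idx=1 pred=N actual=T -> ctr[1]=1
Ev 9: PC=1 idx=1 pred=N actual=N -> ctr[1]=0
Ev 10: PC=5 idx=1 pred=N actual=N -> ctr[1]=0
Ev 11: PC=6 idx=2 pred=T actual=T -> ctr[2]=3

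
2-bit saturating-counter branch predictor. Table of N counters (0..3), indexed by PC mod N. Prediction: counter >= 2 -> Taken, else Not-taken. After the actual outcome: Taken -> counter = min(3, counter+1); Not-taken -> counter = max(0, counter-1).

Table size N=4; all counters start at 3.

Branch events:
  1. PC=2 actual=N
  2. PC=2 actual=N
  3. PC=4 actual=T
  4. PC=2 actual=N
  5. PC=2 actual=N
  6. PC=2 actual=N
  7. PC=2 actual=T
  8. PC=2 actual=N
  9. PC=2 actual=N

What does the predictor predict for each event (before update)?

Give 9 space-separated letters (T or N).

Ev 1: PC=2 idx=2 pred=T actual=N -> ctr[2]=2
Ev 2: PC=2 idx=2 pred=T actual=N -> ctr[2]=1
Ev 3: PC=4 idx=0 pred=T actual=T -> ctr[0]=3
Ev 4: PC=2 idx=2 pred=N actual=N -> ctr[2]=0
Ev 5: PC=2 idx=2 pred=N actual=N -> ctr[2]=0
Ev 6: PC=2 idx=2 pred=N actual=N -> ctr[2]=0
Ev 7: PC=2 idx=2 pred=N actual=T -> ctr[2]=1
Ev 8: PC=2 idx=2 pred=N actual=N -> ctr[2]=0
Ev 9: PC=2 idx=2 pred=N actual=N -> ctr[2]=0

Answer: T T T N N N N N N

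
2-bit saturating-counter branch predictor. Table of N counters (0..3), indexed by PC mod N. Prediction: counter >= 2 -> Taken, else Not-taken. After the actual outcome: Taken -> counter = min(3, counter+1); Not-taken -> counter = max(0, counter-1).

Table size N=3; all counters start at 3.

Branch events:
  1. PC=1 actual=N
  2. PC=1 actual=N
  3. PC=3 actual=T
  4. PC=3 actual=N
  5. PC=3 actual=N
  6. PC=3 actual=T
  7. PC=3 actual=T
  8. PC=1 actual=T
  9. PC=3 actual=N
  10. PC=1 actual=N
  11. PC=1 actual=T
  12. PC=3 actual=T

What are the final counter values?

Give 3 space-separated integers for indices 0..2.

Answer: 3 2 3

Derivation:
Ev 1: PC=1 idx=1 pred=T actual=N -> ctr[1]=2
Ev 2: PC=1 idx=1 pred=T actual=N -> ctr[1]=1
Ev 3: PC=3 idx=0 pred=T actual=T -> ctr[0]=3
Ev 4: PC=3 idx=0 pred=T actual=N -> ctr[0]=2
Ev 5: PC=3 idx=0 pred=T actual=N -> ctr[0]=1
Ev 6: PC=3 idx=0 pred=N actual=T -> ctr[0]=2
Ev 7: PC=3 idx=0 pred=T actual=T -> ctr[0]=3
Ev 8: PC=1 idx=1 pred=N actual=T -> ctr[1]=2
Ev 9: PC=3 idx=0 pred=T actual=N -> ctr[0]=2
Ev 10: PC=1 idx=1 pred=T actual=N -> ctr[1]=1
Ev 11: PC=1 idx=1 pred=N actual=T -> ctr[1]=2
Ev 12: PC=3 idx=0 pred=T actual=T -> ctr[0]=3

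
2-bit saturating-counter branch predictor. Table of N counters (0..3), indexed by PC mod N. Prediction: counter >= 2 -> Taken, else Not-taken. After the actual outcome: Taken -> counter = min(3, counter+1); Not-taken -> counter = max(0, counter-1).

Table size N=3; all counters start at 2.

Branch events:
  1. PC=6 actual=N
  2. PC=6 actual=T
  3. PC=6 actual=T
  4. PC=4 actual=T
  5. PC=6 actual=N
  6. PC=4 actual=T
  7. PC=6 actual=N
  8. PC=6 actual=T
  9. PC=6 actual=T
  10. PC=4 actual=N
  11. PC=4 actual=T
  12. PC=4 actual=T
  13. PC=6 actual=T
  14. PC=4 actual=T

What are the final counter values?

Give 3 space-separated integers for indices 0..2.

Answer: 3 3 2

Derivation:
Ev 1: PC=6 idx=0 pred=T actual=N -> ctr[0]=1
Ev 2: PC=6 idx=0 pred=N actual=T -> ctr[0]=2
Ev 3: PC=6 idx=0 pred=T actual=T -> ctr[0]=3
Ev 4: PC=4 idx=1 pred=T actual=T -> ctr[1]=3
Ev 5: PC=6 idx=0 pred=T actual=N -> ctr[0]=2
Ev 6: PC=4 idx=1 pred=T actual=T -> ctr[1]=3
Ev 7: PC=6 idx=0 pred=T actual=N -> ctr[0]=1
Ev 8: PC=6 idx=0 pred=N actual=T -> ctr[0]=2
Ev 9: PC=6 idx=0 pred=T actual=T -> ctr[0]=3
Ev 10: PC=4 idx=1 pred=T actual=N -> ctr[1]=2
Ev 11: PC=4 idx=1 pred=T actual=T -> ctr[1]=3
Ev 12: PC=4 idx=1 pred=T actual=T -> ctr[1]=3
Ev 13: PC=6 idx=0 pred=T actual=T -> ctr[0]=3
Ev 14: PC=4 idx=1 pred=T actual=T -> ctr[1]=3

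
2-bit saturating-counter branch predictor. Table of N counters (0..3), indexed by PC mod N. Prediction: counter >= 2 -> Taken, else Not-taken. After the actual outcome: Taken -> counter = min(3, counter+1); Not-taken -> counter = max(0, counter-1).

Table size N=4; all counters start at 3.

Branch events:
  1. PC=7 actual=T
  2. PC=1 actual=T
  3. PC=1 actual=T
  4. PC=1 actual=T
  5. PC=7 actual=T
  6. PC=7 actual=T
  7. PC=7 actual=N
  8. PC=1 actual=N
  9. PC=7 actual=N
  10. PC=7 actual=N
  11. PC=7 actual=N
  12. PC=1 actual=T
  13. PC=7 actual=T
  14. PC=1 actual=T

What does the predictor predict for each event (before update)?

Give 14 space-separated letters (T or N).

Ev 1: PC=7 idx=3 pred=T actual=T -> ctr[3]=3
Ev 2: PC=1 idx=1 pred=T actual=T -> ctr[1]=3
Ev 3: PC=1 idx=1 pred=T actual=T -> ctr[1]=3
Ev 4: PC=1 idx=1 pred=T actual=T -> ctr[1]=3
Ev 5: PC=7 idx=3 pred=T actual=T -> ctr[3]=3
Ev 6: PC=7 idx=3 pred=T actual=T -> ctr[3]=3
Ev 7: PC=7 idx=3 pred=T actual=N -> ctr[3]=2
Ev 8: PC=1 idx=1 pred=T actual=N -> ctr[1]=2
Ev 9: PC=7 idx=3 pred=T actual=N -> ctr[3]=1
Ev 10: PC=7 idx=3 pred=N actual=N -> ctr[3]=0
Ev 11: PC=7 idx=3 pred=N actual=N -> ctr[3]=0
Ev 12: PC=1 idx=1 pred=T actual=T -> ctr[1]=3
Ev 13: PC=7 idx=3 pred=N actual=T -> ctr[3]=1
Ev 14: PC=1 idx=1 pred=T actual=T -> ctr[1]=3

Answer: T T T T T T T T T N N T N T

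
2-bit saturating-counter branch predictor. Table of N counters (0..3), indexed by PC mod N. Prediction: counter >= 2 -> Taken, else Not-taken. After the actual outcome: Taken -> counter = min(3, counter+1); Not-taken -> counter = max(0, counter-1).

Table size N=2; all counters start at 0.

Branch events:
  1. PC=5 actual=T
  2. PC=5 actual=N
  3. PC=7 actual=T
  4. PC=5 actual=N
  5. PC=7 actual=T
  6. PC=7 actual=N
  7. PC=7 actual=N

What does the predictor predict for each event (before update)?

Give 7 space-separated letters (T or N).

Answer: N N N N N N N

Derivation:
Ev 1: PC=5 idx=1 pred=N actual=T -> ctr[1]=1
Ev 2: PC=5 idx=1 pred=N actual=N -> ctr[1]=0
Ev 3: PC=7 idx=1 pred=N actual=T -> ctr[1]=1
Ev 4: PC=5 idx=1 pred=N actual=N -> ctr[1]=0
Ev 5: PC=7 idx=1 pred=N actual=T -> ctr[1]=1
Ev 6: PC=7 idx=1 pred=N actual=N -> ctr[1]=0
Ev 7: PC=7 idx=1 pred=N actual=N -> ctr[1]=0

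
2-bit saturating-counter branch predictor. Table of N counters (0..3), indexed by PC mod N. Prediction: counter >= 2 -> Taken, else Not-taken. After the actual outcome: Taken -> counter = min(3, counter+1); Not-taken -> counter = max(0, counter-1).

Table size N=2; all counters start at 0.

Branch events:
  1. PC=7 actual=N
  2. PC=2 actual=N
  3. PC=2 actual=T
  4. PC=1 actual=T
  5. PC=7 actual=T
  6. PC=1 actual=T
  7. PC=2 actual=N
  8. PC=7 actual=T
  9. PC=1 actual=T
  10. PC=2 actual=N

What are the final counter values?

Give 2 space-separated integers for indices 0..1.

Ev 1: PC=7 idx=1 pred=N actual=N -> ctr[1]=0
Ev 2: PC=2 idx=0 pred=N actual=N -> ctr[0]=0
Ev 3: PC=2 idx=0 pred=N actual=T -> ctr[0]=1
Ev 4: PC=1 idx=1 pred=N actual=T -> ctr[1]=1
Ev 5: PC=7 idx=1 pred=N actual=T -> ctr[1]=2
Ev 6: PC=1 idx=1 pred=T actual=T -> ctr[1]=3
Ev 7: PC=2 idx=0 pred=N actual=N -> ctr[0]=0
Ev 8: PC=7 idx=1 pred=T actual=T -> ctr[1]=3
Ev 9: PC=1 idx=1 pred=T actual=T -> ctr[1]=3
Ev 10: PC=2 idx=0 pred=N actual=N -> ctr[0]=0

Answer: 0 3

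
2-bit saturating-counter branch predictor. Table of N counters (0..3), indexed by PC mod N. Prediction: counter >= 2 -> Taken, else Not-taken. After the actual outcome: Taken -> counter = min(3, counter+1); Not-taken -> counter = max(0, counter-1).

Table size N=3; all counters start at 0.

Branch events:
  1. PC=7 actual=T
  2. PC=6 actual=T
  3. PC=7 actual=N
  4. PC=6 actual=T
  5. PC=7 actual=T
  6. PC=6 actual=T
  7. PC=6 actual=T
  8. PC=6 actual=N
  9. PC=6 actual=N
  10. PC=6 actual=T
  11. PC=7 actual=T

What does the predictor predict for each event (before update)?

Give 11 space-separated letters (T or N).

Ev 1: PC=7 idx=1 pred=N actual=T -> ctr[1]=1
Ev 2: PC=6 idx=0 pred=N actual=T -> ctr[0]=1
Ev 3: PC=7 idx=1 pred=N actual=N -> ctr[1]=0
Ev 4: PC=6 idx=0 pred=N actual=T -> ctr[0]=2
Ev 5: PC=7 idx=1 pred=N actual=T -> ctr[1]=1
Ev 6: PC=6 idx=0 pred=T actual=T -> ctr[0]=3
Ev 7: PC=6 idx=0 pred=T actual=T -> ctr[0]=3
Ev 8: PC=6 idx=0 pred=T actual=N -> ctr[0]=2
Ev 9: PC=6 idx=0 pred=T actual=N -> ctr[0]=1
Ev 10: PC=6 idx=0 pred=N actual=T -> ctr[0]=2
Ev 11: PC=7 idx=1 pred=N actual=T -> ctr[1]=2

Answer: N N N N N T T T T N N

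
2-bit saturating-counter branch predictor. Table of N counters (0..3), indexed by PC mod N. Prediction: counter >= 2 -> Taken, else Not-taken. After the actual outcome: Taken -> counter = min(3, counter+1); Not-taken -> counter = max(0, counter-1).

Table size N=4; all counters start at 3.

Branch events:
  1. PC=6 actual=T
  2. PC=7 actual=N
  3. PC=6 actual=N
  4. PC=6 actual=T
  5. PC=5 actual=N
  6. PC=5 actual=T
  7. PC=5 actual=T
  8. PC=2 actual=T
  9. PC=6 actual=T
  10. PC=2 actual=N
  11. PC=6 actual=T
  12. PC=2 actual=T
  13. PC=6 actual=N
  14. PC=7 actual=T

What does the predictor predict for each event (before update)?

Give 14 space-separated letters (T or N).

Answer: T T T T T T T T T T T T T T

Derivation:
Ev 1: PC=6 idx=2 pred=T actual=T -> ctr[2]=3
Ev 2: PC=7 idx=3 pred=T actual=N -> ctr[3]=2
Ev 3: PC=6 idx=2 pred=T actual=N -> ctr[2]=2
Ev 4: PC=6 idx=2 pred=T actual=T -> ctr[2]=3
Ev 5: PC=5 idx=1 pred=T actual=N -> ctr[1]=2
Ev 6: PC=5 idx=1 pred=T actual=T -> ctr[1]=3
Ev 7: PC=5 idx=1 pred=T actual=T -> ctr[1]=3
Ev 8: PC=2 idx=2 pred=T actual=T -> ctr[2]=3
Ev 9: PC=6 idx=2 pred=T actual=T -> ctr[2]=3
Ev 10: PC=2 idx=2 pred=T actual=N -> ctr[2]=2
Ev 11: PC=6 idx=2 pred=T actual=T -> ctr[2]=3
Ev 12: PC=2 idx=2 pred=T actual=T -> ctr[2]=3
Ev 13: PC=6 idx=2 pred=T actual=N -> ctr[2]=2
Ev 14: PC=7 idx=3 pred=T actual=T -> ctr[3]=3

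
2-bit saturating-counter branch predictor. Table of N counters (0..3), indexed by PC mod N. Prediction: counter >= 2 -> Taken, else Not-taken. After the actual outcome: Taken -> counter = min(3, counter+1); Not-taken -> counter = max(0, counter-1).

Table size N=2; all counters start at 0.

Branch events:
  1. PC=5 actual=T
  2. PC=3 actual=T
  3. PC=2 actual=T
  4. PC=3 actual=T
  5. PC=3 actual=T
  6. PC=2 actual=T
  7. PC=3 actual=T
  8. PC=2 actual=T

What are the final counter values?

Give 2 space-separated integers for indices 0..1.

Ev 1: PC=5 idx=1 pred=N actual=T -> ctr[1]=1
Ev 2: PC=3 idx=1 pred=N actual=T -> ctr[1]=2
Ev 3: PC=2 idx=0 pred=N actual=T -> ctr[0]=1
Ev 4: PC=3 idx=1 pred=T actual=T -> ctr[1]=3
Ev 5: PC=3 idx=1 pred=T actual=T -> ctr[1]=3
Ev 6: PC=2 idx=0 pred=N actual=T -> ctr[0]=2
Ev 7: PC=3 idx=1 pred=T actual=T -> ctr[1]=3
Ev 8: PC=2 idx=0 pred=T actual=T -> ctr[0]=3

Answer: 3 3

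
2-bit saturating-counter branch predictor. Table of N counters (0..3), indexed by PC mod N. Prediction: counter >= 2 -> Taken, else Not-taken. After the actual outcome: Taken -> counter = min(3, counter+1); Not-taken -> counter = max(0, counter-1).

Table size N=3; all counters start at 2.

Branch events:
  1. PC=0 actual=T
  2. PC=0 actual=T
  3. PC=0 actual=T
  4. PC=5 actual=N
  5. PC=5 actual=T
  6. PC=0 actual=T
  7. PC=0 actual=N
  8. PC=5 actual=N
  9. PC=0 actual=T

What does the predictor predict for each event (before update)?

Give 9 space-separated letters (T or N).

Answer: T T T T N T T T T

Derivation:
Ev 1: PC=0 idx=0 pred=T actual=T -> ctr[0]=3
Ev 2: PC=0 idx=0 pred=T actual=T -> ctr[0]=3
Ev 3: PC=0 idx=0 pred=T actual=T -> ctr[0]=3
Ev 4: PC=5 idx=2 pred=T actual=N -> ctr[2]=1
Ev 5: PC=5 idx=2 pred=N actual=T -> ctr[2]=2
Ev 6: PC=0 idx=0 pred=T actual=T -> ctr[0]=3
Ev 7: PC=0 idx=0 pred=T actual=N -> ctr[0]=2
Ev 8: PC=5 idx=2 pred=T actual=N -> ctr[2]=1
Ev 9: PC=0 idx=0 pred=T actual=T -> ctr[0]=3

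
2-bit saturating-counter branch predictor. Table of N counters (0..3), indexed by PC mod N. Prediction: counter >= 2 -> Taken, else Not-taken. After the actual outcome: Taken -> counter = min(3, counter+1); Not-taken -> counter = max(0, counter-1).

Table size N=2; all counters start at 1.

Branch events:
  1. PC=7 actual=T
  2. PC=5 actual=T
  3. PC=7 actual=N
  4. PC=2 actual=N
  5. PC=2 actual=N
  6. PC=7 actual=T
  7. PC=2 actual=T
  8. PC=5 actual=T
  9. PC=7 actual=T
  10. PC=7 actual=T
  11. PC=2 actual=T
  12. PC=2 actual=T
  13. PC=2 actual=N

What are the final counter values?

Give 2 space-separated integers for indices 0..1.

Ev 1: PC=7 idx=1 pred=N actual=T -> ctr[1]=2
Ev 2: PC=5 idx=1 pred=T actual=T -> ctr[1]=3
Ev 3: PC=7 idx=1 pred=T actual=N -> ctr[1]=2
Ev 4: PC=2 idx=0 pred=N actual=N -> ctr[0]=0
Ev 5: PC=2 idx=0 pred=N actual=N -> ctr[0]=0
Ev 6: PC=7 idx=1 pred=T actual=T -> ctr[1]=3
Ev 7: PC=2 idx=0 pred=N actual=T -> ctr[0]=1
Ev 8: PC=5 idx=1 pred=T actual=T -> ctr[1]=3
Ev 9: PC=7 idx=1 pred=T actual=T -> ctr[1]=3
Ev 10: PC=7 idx=1 pred=T actual=T -> ctr[1]=3
Ev 11: PC=2 idx=0 pred=N actual=T -> ctr[0]=2
Ev 12: PC=2 idx=0 pred=T actual=T -> ctr[0]=3
Ev 13: PC=2 idx=0 pred=T actual=N -> ctr[0]=2

Answer: 2 3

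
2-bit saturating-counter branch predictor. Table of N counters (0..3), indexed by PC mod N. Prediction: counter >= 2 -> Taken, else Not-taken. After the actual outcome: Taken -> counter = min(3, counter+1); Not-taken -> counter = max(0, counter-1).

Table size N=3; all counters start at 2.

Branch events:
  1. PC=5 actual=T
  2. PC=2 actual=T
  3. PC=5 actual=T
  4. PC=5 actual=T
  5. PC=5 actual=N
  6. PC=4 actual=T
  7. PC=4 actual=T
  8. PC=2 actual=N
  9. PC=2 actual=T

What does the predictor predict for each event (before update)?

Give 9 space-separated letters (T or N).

Ev 1: PC=5 idx=2 pred=T actual=T -> ctr[2]=3
Ev 2: PC=2 idx=2 pred=T actual=T -> ctr[2]=3
Ev 3: PC=5 idx=2 pred=T actual=T -> ctr[2]=3
Ev 4: PC=5 idx=2 pred=T actual=T -> ctr[2]=3
Ev 5: PC=5 idx=2 pred=T actual=N -> ctr[2]=2
Ev 6: PC=4 idx=1 pred=T actual=T -> ctr[1]=3
Ev 7: PC=4 idx=1 pred=T actual=T -> ctr[1]=3
Ev 8: PC=2 idx=2 pred=T actual=N -> ctr[2]=1
Ev 9: PC=2 idx=2 pred=N actual=T -> ctr[2]=2

Answer: T T T T T T T T N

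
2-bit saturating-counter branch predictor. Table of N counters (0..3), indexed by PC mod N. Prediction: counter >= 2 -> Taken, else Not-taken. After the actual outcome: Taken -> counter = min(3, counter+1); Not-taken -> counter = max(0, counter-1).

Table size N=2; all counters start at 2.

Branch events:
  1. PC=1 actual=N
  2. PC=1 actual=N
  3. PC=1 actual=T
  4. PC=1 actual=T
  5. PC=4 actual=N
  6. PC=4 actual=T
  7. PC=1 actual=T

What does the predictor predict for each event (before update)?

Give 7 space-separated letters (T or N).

Answer: T N N N T N T

Derivation:
Ev 1: PC=1 idx=1 pred=T actual=N -> ctr[1]=1
Ev 2: PC=1 idx=1 pred=N actual=N -> ctr[1]=0
Ev 3: PC=1 idx=1 pred=N actual=T -> ctr[1]=1
Ev 4: PC=1 idx=1 pred=N actual=T -> ctr[1]=2
Ev 5: PC=4 idx=0 pred=T actual=N -> ctr[0]=1
Ev 6: PC=4 idx=0 pred=N actual=T -> ctr[0]=2
Ev 7: PC=1 idx=1 pred=T actual=T -> ctr[1]=3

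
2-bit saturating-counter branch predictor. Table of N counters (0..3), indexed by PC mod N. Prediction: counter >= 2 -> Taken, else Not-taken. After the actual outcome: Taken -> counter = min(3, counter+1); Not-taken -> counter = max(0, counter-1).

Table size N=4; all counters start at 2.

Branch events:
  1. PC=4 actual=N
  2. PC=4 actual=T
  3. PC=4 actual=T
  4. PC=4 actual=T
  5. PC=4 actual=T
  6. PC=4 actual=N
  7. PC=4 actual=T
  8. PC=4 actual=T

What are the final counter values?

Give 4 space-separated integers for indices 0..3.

Ev 1: PC=4 idx=0 pred=T actual=N -> ctr[0]=1
Ev 2: PC=4 idx=0 pred=N actual=T -> ctr[0]=2
Ev 3: PC=4 idx=0 pred=T actual=T -> ctr[0]=3
Ev 4: PC=4 idx=0 pred=T actual=T -> ctr[0]=3
Ev 5: PC=4 idx=0 pred=T actual=T -> ctr[0]=3
Ev 6: PC=4 idx=0 pred=T actual=N -> ctr[0]=2
Ev 7: PC=4 idx=0 pred=T actual=T -> ctr[0]=3
Ev 8: PC=4 idx=0 pred=T actual=T -> ctr[0]=3

Answer: 3 2 2 2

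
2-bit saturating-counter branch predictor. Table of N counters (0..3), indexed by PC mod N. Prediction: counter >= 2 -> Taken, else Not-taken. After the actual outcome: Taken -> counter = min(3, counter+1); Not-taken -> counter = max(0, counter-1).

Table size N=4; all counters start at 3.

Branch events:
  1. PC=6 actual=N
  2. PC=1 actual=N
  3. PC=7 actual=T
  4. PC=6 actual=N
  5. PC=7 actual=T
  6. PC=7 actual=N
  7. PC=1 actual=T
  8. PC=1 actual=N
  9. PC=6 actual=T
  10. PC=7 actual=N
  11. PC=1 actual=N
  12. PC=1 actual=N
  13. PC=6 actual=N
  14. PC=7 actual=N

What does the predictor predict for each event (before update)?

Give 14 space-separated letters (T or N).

Answer: T T T T T T T T N T T N T N

Derivation:
Ev 1: PC=6 idx=2 pred=T actual=N -> ctr[2]=2
Ev 2: PC=1 idx=1 pred=T actual=N -> ctr[1]=2
Ev 3: PC=7 idx=3 pred=T actual=T -> ctr[3]=3
Ev 4: PC=6 idx=2 pred=T actual=N -> ctr[2]=1
Ev 5: PC=7 idx=3 pred=T actual=T -> ctr[3]=3
Ev 6: PC=7 idx=3 pred=T actual=N -> ctr[3]=2
Ev 7: PC=1 idx=1 pred=T actual=T -> ctr[1]=3
Ev 8: PC=1 idx=1 pred=T actual=N -> ctr[1]=2
Ev 9: PC=6 idx=2 pred=N actual=T -> ctr[2]=2
Ev 10: PC=7 idx=3 pred=T actual=N -> ctr[3]=1
Ev 11: PC=1 idx=1 pred=T actual=N -> ctr[1]=1
Ev 12: PC=1 idx=1 pred=N actual=N -> ctr[1]=0
Ev 13: PC=6 idx=2 pred=T actual=N -> ctr[2]=1
Ev 14: PC=7 idx=3 pred=N actual=N -> ctr[3]=0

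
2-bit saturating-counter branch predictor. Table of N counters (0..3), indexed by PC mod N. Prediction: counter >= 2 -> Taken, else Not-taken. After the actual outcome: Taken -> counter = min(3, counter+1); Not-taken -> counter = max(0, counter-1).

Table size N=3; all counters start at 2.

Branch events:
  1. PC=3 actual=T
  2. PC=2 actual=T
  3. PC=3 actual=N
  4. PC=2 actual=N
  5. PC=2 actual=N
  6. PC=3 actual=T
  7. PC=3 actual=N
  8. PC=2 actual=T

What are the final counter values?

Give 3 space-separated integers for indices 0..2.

Ev 1: PC=3 idx=0 pred=T actual=T -> ctr[0]=3
Ev 2: PC=2 idx=2 pred=T actual=T -> ctr[2]=3
Ev 3: PC=3 idx=0 pred=T actual=N -> ctr[0]=2
Ev 4: PC=2 idx=2 pred=T actual=N -> ctr[2]=2
Ev 5: PC=2 idx=2 pred=T actual=N -> ctr[2]=1
Ev 6: PC=3 idx=0 pred=T actual=T -> ctr[0]=3
Ev 7: PC=3 idx=0 pred=T actual=N -> ctr[0]=2
Ev 8: PC=2 idx=2 pred=N actual=T -> ctr[2]=2

Answer: 2 2 2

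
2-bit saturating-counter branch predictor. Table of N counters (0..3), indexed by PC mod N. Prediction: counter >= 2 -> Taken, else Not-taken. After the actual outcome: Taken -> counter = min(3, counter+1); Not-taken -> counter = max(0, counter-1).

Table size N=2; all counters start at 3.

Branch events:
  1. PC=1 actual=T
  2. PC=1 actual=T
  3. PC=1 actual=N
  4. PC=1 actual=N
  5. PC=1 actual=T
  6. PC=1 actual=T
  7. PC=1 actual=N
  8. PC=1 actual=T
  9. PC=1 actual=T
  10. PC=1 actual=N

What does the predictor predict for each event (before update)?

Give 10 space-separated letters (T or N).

Ev 1: PC=1 idx=1 pred=T actual=T -> ctr[1]=3
Ev 2: PC=1 idx=1 pred=T actual=T -> ctr[1]=3
Ev 3: PC=1 idx=1 pred=T actual=N -> ctr[1]=2
Ev 4: PC=1 idx=1 pred=T actual=N -> ctr[1]=1
Ev 5: PC=1 idx=1 pred=N actual=T -> ctr[1]=2
Ev 6: PC=1 idx=1 pred=T actual=T -> ctr[1]=3
Ev 7: PC=1 idx=1 pred=T actual=N -> ctr[1]=2
Ev 8: PC=1 idx=1 pred=T actual=T -> ctr[1]=3
Ev 9: PC=1 idx=1 pred=T actual=T -> ctr[1]=3
Ev 10: PC=1 idx=1 pred=T actual=N -> ctr[1]=2

Answer: T T T T N T T T T T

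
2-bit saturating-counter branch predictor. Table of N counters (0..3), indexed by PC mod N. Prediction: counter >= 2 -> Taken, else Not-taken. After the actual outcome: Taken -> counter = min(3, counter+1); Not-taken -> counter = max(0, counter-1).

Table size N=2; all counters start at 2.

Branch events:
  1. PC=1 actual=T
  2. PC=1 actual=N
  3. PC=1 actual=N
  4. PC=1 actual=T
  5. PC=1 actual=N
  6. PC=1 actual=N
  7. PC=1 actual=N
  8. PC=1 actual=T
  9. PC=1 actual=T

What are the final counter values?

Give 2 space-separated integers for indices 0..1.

Answer: 2 2

Derivation:
Ev 1: PC=1 idx=1 pred=T actual=T -> ctr[1]=3
Ev 2: PC=1 idx=1 pred=T actual=N -> ctr[1]=2
Ev 3: PC=1 idx=1 pred=T actual=N -> ctr[1]=1
Ev 4: PC=1 idx=1 pred=N actual=T -> ctr[1]=2
Ev 5: PC=1 idx=1 pred=T actual=N -> ctr[1]=1
Ev 6: PC=1 idx=1 pred=N actual=N -> ctr[1]=0
Ev 7: PC=1 idx=1 pred=N actual=N -> ctr[1]=0
Ev 8: PC=1 idx=1 pred=N actual=T -> ctr[1]=1
Ev 9: PC=1 idx=1 pred=N actual=T -> ctr[1]=2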